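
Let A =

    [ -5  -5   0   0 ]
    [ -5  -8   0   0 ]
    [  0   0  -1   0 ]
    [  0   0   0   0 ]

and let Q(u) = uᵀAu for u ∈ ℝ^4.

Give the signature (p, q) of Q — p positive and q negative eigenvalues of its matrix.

Congruent diagonalization of A (simultaneous row and column reduction) yields pivots -5, -3, -1, 0.
So there are 3 negative, 1 zero pivots.

(0, 3)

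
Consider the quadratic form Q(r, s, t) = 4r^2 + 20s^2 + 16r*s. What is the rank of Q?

The associated matrix is A = [[4, 8, 0], [8, 20, 0], [0, 0, 0]].
Applying the same elementary operations to the rows and columns of A produces a congruent diagonal matrix with entries 4, 4, 0.
Counting signs: 2 positive, 1 zero.
The rank is the number of nonzero pivots: 2.

2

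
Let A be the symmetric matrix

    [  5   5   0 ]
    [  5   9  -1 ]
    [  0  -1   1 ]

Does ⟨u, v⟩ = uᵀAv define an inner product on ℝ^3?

yes

Symmetric row and column elimination reduces A to a congruent diagonal form with pivots 5, 4, 3/4.
Counting signs: 3 positive.
Hence Q is positive definite.
⟨·,·⟩ is an inner product exactly when A is positive definite.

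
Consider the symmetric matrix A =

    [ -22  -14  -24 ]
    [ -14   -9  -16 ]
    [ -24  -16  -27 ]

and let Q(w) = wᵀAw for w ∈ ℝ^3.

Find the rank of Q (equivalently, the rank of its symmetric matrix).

3

Row-reducing A symmetrically gives the diagonal entries -22, -1/11, 5.
That gives 1 positive, 2 negative pivots.
The rank is the number of nonzero pivots: 3.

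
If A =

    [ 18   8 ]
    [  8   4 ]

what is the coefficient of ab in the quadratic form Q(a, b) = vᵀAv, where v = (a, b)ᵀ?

16

The coefficient of ab is A[1,2] + A[2,1] = 2·8 = 16.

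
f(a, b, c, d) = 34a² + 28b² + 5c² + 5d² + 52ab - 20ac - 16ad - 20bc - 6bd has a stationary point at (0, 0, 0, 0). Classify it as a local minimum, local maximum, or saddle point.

The Hessian at the origin is H = [[68, 52, -20, -16], [52, 56, -20, -6], [-20, -20, 10, 0], [-16, -6, 0, 10]].
An LDLᵀ factorisation of H has diagonal entries 68, 276/17, 190/69, 15/19.
Counting signs: 4 positive.
H is positive definite, so the origin is a strict local minimum.

local minimum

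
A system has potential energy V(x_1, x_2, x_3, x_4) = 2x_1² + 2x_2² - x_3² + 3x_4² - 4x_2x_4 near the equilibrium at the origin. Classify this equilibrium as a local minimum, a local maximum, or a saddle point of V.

saddle point

The Hessian at the origin is H = [[4, 0, 0, 0], [0, 4, 0, -4], [0, 0, -2, 0], [0, -4, 0, 6]].
Row-reducing H symmetrically gives the diagonal entries 4, 4, -2, 2.
Counting signs: 3 positive, 1 negative.
H is indefinite, so the origin is a saddle point.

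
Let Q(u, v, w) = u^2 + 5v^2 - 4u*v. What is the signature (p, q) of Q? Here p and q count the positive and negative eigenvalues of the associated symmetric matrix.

(2, 0)

The associated matrix is A = [[1, -2, 0], [-2, 5, 0], [0, 0, 0]].
Applying the same elementary operations to the rows and columns of A produces a congruent diagonal matrix with entries 1, 1, 0.
That gives 2 positive, 1 zero pivots.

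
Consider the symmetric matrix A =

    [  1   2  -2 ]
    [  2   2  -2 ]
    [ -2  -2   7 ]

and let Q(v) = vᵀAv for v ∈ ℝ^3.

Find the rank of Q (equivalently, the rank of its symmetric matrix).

Row-reducing A symmetrically gives the diagonal entries 1, -2, 5.
So there are 2 positive, 1 negative pivots.
The rank is the number of nonzero pivots: 3.

3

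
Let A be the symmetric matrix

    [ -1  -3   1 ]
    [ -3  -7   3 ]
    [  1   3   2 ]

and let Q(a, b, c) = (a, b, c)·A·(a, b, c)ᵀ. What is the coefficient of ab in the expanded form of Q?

The coefficient of ab is A[1,2] + A[2,1] = 2·(-3) = -6.

-6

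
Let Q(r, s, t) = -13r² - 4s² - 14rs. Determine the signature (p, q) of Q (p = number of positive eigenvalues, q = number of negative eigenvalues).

The symmetric matrix is A = [[-13, -7, 0], [-7, -4, 0], [0, 0, 0]].
Congruent diagonalization of A (simultaneous row and column reduction) yields pivots -13, -3/13, 0.
That gives 2 negative, 1 zero pivots.

(0, 2)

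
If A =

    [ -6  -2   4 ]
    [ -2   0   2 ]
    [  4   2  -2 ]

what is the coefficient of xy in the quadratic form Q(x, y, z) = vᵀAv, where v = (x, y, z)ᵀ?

-4

The coefficient of xy is A[1,2] + A[2,1] = 2·(-2) = -4.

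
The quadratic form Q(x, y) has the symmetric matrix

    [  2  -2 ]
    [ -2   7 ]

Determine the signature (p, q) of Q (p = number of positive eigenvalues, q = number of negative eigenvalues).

(2, 0)

Symmetric row and column elimination reduces A to a congruent diagonal form with pivots 2, 5.
So there are 2 positive pivots.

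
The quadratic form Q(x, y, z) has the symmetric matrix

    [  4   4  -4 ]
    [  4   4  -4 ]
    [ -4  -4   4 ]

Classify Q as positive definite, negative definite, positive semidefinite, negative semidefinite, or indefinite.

positive semidefinite

Symmetric row and column elimination reduces A to a congruent diagonal form with pivots 4, 0, 0.
So there are 1 positive, 2 zero pivots.
Hence Q is positive semidefinite.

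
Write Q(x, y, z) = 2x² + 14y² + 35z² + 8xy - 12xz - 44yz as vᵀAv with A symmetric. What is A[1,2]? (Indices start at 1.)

The coefficient of x·y in Q is 8. For a symmetric A this equals A[1,2] + A[2,1] = 2·A[1,2].
So A[1,2] = 8/2 = 4.

4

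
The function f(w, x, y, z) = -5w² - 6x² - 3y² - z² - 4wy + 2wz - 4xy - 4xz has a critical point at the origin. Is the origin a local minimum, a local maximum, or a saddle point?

local maximum

The Hessian at the origin is H = [[-10, 0, -4, 2], [0, -12, -4, -4], [-4, -4, -6, 0], [2, -4, 0, -2]].
Row-reducing H symmetrically gives the diagonal entries -10, -12, -46/15, -4/23.
So there are 4 negative pivots.
H is negative definite, so the origin is a strict local maximum.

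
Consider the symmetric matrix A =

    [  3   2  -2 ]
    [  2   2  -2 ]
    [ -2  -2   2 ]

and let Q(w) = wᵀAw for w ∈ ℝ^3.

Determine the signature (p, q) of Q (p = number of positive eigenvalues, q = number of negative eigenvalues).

(2, 0)

Symmetric row and column elimination reduces A to a congruent diagonal form with pivots 3, 2/3, 0.
Counting signs: 2 positive, 1 zero.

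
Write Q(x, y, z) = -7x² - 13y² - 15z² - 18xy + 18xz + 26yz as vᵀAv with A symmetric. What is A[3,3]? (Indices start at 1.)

The coefficient of z² in Q is -15, and that is exactly A[3,3].

-15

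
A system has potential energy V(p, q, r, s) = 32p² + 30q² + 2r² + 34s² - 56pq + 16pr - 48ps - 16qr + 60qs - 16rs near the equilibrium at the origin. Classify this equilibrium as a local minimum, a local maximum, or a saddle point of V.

saddle point

The Hessian at the origin is H = [[64, -56, 16, -48], [-56, 60, -16, 60], [16, -16, 4, -16], [-48, 60, -16, 68]].
An LDLᵀ factorisation of H has diagonal entries 64, 11, -4/11, 4.
That gives 3 positive, 1 negative pivots.
H is indefinite, so the origin is a saddle point.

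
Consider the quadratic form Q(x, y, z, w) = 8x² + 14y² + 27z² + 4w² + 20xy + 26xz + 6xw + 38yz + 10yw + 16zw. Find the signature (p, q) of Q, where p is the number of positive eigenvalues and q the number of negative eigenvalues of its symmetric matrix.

Write A = [[8, 10, 13, 3], [10, 14, 19, 5], [13, 19, 27, 8], [3, 5, 8, 4]].
Congruent diagonalization of A (simultaneous row and column reduction) yields pivots 8, 3/2, 5/6, 1.
Counting signs: 4 positive.

(4, 0)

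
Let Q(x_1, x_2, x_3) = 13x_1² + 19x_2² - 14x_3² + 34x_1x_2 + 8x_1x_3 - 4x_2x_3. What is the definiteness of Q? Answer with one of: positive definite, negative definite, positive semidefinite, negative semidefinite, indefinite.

Write A = [[13, 17, 4], [17, 19, -2], [4, -2, -14]].
An LDLᵀ factorisation of A has diagonal entries 13, -42/13, 20/21.
That gives 2 positive, 1 negative pivots.
Hence Q is indefinite.

indefinite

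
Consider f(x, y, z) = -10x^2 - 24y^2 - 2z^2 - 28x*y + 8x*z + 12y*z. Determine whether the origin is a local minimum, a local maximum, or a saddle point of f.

The Hessian at the origin is H = [[-20, -28, 8], [-28, -48, 12], [8, 12, -4]].
Applying the same elementary operations to the rows and columns of H produces a congruent diagonal matrix with entries -20, -44/5, -8/11.
So there are 3 negative pivots.
H is negative definite, so the origin is a strict local maximum.

local maximum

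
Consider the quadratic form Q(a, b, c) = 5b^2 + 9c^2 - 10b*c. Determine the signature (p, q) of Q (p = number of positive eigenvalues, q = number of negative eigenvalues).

The associated matrix is A = [[0, 0, 0], [0, 5, -5], [0, -5, 9]].
Symmetric row and column elimination reduces A to a congruent diagonal form with pivots 0, 5, 4.
That gives 2 positive, 1 zero pivots.

(2, 0)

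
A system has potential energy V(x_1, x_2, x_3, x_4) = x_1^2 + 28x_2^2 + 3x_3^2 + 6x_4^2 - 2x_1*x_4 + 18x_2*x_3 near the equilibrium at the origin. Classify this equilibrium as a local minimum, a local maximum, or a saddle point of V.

The Hessian at the origin is H = [[2, 0, 0, -2], [0, 56, 18, 0], [0, 18, 6, 0], [-2, 0, 0, 12]].
Applying the same elementary operations to the rows and columns of H produces a congruent diagonal matrix with entries 2, 56, 3/14, 10.
So there are 4 positive pivots.
H is positive definite, so the origin is a strict local minimum.

local minimum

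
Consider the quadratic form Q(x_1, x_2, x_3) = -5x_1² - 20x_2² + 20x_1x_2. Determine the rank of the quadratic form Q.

The associated matrix is A = [[-5, 10, 0], [10, -20, 0], [0, 0, 0]].
Symmetric row and column elimination reduces A to a congruent diagonal form with pivots -5, 0, 0.
That gives 1 negative, 2 zero pivots.
The rank is the number of nonzero pivots: 1.

1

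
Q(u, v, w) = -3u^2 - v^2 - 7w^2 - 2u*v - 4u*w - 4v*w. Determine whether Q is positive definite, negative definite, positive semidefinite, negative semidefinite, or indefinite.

The symmetric matrix of Q is A = [[-3, -1, -2], [-1, -1, -2], [-2, -2, -7]].
Leading principal minors: Δ_1 = -3, Δ_2 = 2, Δ_3 = -6.
The signs alternate starting with Δ_1 < 0, so by Sylvester's criterion Q is negative definite.

negative definite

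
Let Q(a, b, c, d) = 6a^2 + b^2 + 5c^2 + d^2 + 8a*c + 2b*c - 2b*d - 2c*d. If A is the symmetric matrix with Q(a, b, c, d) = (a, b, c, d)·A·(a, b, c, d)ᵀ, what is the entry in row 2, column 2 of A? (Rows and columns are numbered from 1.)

The coefficient of b^2 in Q is 1, and that is exactly A[2,2].

1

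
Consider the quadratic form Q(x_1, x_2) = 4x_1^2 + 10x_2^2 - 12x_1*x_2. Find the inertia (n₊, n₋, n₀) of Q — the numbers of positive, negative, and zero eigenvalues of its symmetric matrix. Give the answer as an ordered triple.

(2, 0, 0)

Write A = [[4, -6], [-6, 10]].
Congruent diagonalization of A (simultaneous row and column reduction) yields pivots 4, 1.
So there are 2 positive pivots.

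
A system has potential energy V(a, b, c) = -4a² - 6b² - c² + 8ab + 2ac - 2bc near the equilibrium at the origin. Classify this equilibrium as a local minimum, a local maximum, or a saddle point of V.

The Hessian at the origin is H = [[-8, 8, 2], [8, -12, -2], [2, -2, -2]].
Symmetric row and column elimination reduces H to a congruent diagonal form with pivots -8, -4, -3/2.
Counting signs: 3 negative.
H is negative definite, so the origin is a strict local maximum.

local maximum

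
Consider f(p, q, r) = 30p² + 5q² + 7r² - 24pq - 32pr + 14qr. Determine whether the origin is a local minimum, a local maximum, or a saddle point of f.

saddle point

The Hessian at the origin is H = [[60, -24, -32], [-24, 10, 14], [-32, 14, 14]].
An LDLᵀ factorisation of H has diagonal entries 60, 2/5, -20/3.
That gives 2 positive, 1 negative pivots.
H is indefinite, so the origin is a saddle point.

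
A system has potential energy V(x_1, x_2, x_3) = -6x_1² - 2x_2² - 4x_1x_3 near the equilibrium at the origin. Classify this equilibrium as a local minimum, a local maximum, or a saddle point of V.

saddle point

The Hessian at the origin is H = [[-12, 0, -4], [0, -4, 0], [-4, 0, 0]].
Applying the same elementary operations to the rows and columns of H produces a congruent diagonal matrix with entries -12, -4, 4/3.
So there are 1 positive, 2 negative pivots.
H is indefinite, so the origin is a saddle point.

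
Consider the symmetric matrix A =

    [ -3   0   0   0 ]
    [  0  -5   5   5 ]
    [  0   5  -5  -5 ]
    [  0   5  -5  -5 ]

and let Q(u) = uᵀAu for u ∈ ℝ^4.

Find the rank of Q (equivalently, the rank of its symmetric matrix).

Symmetric row and column elimination reduces A to a congruent diagonal form with pivots -3, -5, 0, 0.
Counting signs: 2 negative, 2 zero.
The rank is the number of nonzero pivots: 2.

2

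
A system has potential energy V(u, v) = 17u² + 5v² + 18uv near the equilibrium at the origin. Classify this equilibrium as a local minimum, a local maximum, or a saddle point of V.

The Hessian at the origin is H = [[34, 18], [18, 10]].
det H = 34·10 − (18)² = 16 > 0 and H[1,1] = 34 > 0, so H is positive definite.
Therefore the origin is a local minimum.

local minimum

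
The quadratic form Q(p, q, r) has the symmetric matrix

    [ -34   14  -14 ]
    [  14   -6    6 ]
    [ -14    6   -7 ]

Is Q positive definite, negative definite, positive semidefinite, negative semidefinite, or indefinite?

negative definite

Leading principal minors: Δ_1 = -34, Δ_2 = 8, Δ_3 = -8.
The signs alternate starting with Δ_1 < 0, so by Sylvester's criterion Q is negative definite.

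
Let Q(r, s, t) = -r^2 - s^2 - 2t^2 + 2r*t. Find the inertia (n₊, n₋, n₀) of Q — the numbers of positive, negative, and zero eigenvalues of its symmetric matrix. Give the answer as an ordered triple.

The symmetric matrix is A = [[-1, 0, 1], [0, -1, 0], [1, 0, -2]].
Row-reducing A symmetrically gives the diagonal entries -1, -1, -1.
Counting signs: 3 negative.

(0, 3, 0)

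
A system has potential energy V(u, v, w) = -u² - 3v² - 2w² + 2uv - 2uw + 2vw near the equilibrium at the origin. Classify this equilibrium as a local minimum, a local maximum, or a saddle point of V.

The Hessian at the origin is H = [[-2, 2, -2], [2, -6, 2], [-2, 2, -4]].
An LDLᵀ factorisation of H has diagonal entries -2, -4, -2.
That gives 3 negative pivots.
H is negative definite, so the origin is a strict local maximum.

local maximum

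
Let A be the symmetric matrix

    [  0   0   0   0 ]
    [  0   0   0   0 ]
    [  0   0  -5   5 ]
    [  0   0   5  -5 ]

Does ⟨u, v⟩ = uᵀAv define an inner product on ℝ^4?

no

Congruent diagonalization of A (simultaneous row and column reduction) yields pivots 0, 0, -5, 0.
So there are 1 negative, 3 zero pivots.
Hence Q is negative semidefinite.
⟨·,·⟩ is an inner product exactly when A is positive definite.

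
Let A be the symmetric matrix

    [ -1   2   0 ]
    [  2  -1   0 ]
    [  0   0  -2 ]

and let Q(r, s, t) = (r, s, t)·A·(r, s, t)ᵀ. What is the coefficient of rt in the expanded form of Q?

0

The coefficient of rt is A[1,3] + A[3,1] = 2·0 = 0.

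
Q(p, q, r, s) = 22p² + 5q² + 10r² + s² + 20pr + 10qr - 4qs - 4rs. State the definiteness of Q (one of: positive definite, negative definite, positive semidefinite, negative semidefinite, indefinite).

Write A = [[22, 0, 10, 0], [0, 5, 5, -2], [10, 5, 10, -2], [0, -2, -2, 1]].
Symmetric row and column elimination reduces A to a congruent diagonal form with pivots 22, 5, 5/11, 1/5.
Counting signs: 4 positive.
Hence Q is positive definite.

positive definite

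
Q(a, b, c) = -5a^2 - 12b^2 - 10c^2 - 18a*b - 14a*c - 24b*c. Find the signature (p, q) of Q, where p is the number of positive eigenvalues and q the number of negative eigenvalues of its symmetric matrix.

Write A = [[-5, -9, -7], [-9, -12, -12], [-7, -12, -10]].
Applying the same elementary operations to the rows and columns of A produces a congruent diagonal matrix with entries -5, 21/5, -2/7.
So there are 1 positive, 2 negative pivots.

(1, 2)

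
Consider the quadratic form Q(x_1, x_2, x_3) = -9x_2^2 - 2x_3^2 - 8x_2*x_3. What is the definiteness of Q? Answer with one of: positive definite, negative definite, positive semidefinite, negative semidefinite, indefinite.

The associated matrix is A = [[0, 0, 0], [0, -9, -4], [0, -4, -2]].
Applying the same elementary operations to the rows and columns of A produces a congruent diagonal matrix with entries 0, -9, -2/9.
So there are 2 negative, 1 zero pivots.
Hence Q is negative semidefinite.

negative semidefinite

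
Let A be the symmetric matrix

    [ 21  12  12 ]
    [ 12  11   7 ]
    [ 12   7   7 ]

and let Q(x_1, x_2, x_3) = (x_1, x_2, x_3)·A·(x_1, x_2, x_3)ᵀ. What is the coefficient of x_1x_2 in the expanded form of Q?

24

The coefficient of x_1x_2 is A[1,2] + A[2,1] = 2·12 = 24.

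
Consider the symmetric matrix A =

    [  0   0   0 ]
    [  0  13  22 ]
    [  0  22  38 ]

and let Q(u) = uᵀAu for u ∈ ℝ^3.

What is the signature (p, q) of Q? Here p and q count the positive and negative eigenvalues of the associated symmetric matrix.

(2, 0)

Row-reducing A symmetrically gives the diagonal entries 0, 13, 10/13.
Counting signs: 2 positive, 1 zero.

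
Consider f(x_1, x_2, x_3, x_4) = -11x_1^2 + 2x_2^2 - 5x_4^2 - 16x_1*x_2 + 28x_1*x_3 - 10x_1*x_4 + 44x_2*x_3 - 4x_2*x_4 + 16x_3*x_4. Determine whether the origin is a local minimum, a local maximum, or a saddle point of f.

saddle point

The Hessian at the origin is H = [[-22, -16, 28, -10], [-16, 4, 44, -4], [28, 44, 0, 16], [-10, -4, 16, -10]].
Symmetric row and column elimination reduces H to a congruent diagonal form with pivots -22, 172/11, -4/43, 24.
So there are 2 positive, 2 negative pivots.
H is indefinite, so the origin is a saddle point.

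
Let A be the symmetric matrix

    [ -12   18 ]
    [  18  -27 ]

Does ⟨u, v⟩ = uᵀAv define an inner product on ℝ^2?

no

For the 2×2 matrix [[-12, 18], [18, -27]]: det = -12·-27 − (18)² = 0, trace = -39.
det = 0 so one eigenvalue is zero; the form is semidefinite with the sign of the trace.
⟨·,·⟩ is an inner product exactly when A is positive definite.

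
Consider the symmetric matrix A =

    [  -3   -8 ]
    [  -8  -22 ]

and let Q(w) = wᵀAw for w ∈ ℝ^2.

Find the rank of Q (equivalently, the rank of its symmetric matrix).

An LDLᵀ factorisation of A has diagonal entries -3, -2/3.
That gives 2 negative pivots.
The rank is the number of nonzero pivots: 2.

2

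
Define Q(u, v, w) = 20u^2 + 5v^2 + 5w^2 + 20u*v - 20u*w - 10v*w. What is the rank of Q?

1

Write A = [[20, 10, -10], [10, 5, -5], [-10, -5, 5]].
Row-reducing A symmetrically gives the diagonal entries 20, 0, 0.
Counting signs: 1 positive, 2 zero.
The rank is the number of nonzero pivots: 1.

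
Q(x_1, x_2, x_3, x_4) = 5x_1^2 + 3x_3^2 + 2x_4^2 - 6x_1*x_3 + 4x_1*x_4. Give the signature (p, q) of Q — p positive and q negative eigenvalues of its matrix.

(2, 0)

Write A = [[5, 0, -3, 2], [0, 0, 0, 0], [-3, 0, 3, 0], [2, 0, 0, 2]].
Applying the same elementary operations to the rows and columns of A produces a congruent diagonal matrix with entries 5, 0, 6/5, 0.
That gives 2 positive, 2 zero pivots.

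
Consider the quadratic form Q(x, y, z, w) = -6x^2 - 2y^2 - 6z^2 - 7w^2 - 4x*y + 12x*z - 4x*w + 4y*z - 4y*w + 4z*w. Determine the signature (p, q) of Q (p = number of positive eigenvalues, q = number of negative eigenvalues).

(0, 3)

The symmetric matrix is A = [[-6, -2, 6, -2], [-2, -2, 2, -2], [6, 2, -6, 2], [-2, -2, 2, -7]].
Row-reducing A symmetrically gives the diagonal entries -6, -4/3, 0, -5.
So there are 3 negative, 1 zero pivots.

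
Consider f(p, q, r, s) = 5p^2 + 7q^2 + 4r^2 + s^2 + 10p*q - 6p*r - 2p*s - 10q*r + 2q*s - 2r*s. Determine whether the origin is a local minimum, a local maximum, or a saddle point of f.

The Hessian at the origin is H = [[10, 10, -6, -2], [10, 14, -10, 2], [-6, -10, 8, -2], [-2, 2, -2, 2]].
Congruent diagonalization of H (simultaneous row and column reduction) yields pivots 10, 4, 2/5, -4.
Counting signs: 3 positive, 1 negative.
H is indefinite, so the origin is a saddle point.

saddle point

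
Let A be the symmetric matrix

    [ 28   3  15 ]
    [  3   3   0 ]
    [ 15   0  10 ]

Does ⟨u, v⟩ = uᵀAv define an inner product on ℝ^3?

Leading principal minors: Δ_1 = 28, Δ_2 = 75, Δ_3 = 75.
All leading principal minors are positive, so by Sylvester's criterion Q is positive definite.
⟨·,·⟩ is an inner product exactly when A is positive definite.

yes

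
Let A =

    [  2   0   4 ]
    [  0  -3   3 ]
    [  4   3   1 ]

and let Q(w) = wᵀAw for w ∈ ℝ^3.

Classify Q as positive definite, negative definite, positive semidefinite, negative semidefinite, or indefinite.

Congruent diagonalization of A (simultaneous row and column reduction) yields pivots 2, -3, -4.
That gives 1 positive, 2 negative pivots.
Hence Q is indefinite.

indefinite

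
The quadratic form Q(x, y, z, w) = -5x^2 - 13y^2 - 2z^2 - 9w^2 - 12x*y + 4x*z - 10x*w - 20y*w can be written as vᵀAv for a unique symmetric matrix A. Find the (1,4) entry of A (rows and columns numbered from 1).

-5

The coefficient of x·w in Q is -10. For a symmetric A this equals A[1,4] + A[4,1] = 2·A[1,4].
So A[1,4] = -10/2 = -5.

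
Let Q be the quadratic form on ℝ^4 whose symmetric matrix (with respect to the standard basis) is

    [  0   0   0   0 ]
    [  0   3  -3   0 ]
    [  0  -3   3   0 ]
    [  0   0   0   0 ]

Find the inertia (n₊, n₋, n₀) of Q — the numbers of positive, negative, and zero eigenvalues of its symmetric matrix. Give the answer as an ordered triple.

(1, 0, 3)

Applying the same elementary operations to the rows and columns of A produces a congruent diagonal matrix with entries 0, 3, 0, 0.
That gives 1 positive, 3 zero pivots.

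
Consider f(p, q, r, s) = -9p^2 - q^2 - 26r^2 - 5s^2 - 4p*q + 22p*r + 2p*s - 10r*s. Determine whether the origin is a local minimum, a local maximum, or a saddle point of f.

local maximum

The Hessian at the origin is H = [[-18, -4, 22, 2], [-4, -2, 0, 0], [22, 0, -52, -10], [2, 0, -10, -10]].
Row-reducing H symmetrically gives the diagonal entries -18, -10/9, -18/5, -8/9.
That gives 4 negative pivots.
H is negative definite, so the origin is a strict local maximum.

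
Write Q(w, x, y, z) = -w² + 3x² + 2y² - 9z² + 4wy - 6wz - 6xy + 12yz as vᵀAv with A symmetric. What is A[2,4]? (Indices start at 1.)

0

The coefficient of x·z in Q is 0. For a symmetric A this equals A[2,4] + A[4,2] = 2·A[2,4].
So A[2,4] = 0/2 = 0.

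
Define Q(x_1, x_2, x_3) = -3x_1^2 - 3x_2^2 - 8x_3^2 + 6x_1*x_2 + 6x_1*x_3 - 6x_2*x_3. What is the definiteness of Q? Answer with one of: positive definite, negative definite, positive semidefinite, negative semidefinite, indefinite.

negative semidefinite

Write A = [[-3, 3, 3], [3, -3, -3], [3, -3, -8]].
Symmetric row and column elimination reduces A to a congruent diagonal form with pivots -3, 0, -5.
Counting signs: 2 negative, 1 zero.
Hence Q is negative semidefinite.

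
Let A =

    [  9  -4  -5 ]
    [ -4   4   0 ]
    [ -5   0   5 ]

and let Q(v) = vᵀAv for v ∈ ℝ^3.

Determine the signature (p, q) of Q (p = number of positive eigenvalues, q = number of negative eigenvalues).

(2, 0)

Congruent diagonalization of A (simultaneous row and column reduction) yields pivots 9, 20/9, 0.
So there are 2 positive, 1 zero pivots.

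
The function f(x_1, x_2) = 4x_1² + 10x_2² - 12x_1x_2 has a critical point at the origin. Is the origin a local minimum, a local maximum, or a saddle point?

The Hessian at the origin is H = [[8, -12], [-12, 20]].
det H = 8·20 − (-12)² = 16 > 0 and H[1,1] = 8 > 0, so H is positive definite.
Therefore the origin is a local minimum.

local minimum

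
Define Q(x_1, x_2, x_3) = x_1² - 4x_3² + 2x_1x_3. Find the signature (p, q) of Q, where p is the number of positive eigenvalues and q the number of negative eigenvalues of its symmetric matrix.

Write A = [[1, 0, 1], [0, 0, 0], [1, 0, -4]].
Congruent diagonalization of A (simultaneous row and column reduction) yields pivots 1, 0, -5.
So there are 1 positive, 1 negative, 1 zero pivots.

(1, 1)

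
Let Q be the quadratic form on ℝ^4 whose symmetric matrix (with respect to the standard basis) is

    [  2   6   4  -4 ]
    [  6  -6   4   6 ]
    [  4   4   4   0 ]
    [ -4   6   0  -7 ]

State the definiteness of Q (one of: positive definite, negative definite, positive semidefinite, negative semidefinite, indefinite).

An LDLᵀ factorisation of A has diagonal entries 2, -24, -4/3, 3/2.
Counting signs: 2 positive, 2 negative.
Hence Q is indefinite.

indefinite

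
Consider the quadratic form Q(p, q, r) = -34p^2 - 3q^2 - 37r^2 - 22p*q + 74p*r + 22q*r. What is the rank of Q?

3

The associated matrix is A = [[-34, -11, 37], [-11, -3, 11], [37, 11, -37]].
An LDLᵀ factorisation of A has diagonal entries -34, 19/34, 30/19.
That gives 2 positive, 1 negative pivots.
The rank is the number of nonzero pivots: 3.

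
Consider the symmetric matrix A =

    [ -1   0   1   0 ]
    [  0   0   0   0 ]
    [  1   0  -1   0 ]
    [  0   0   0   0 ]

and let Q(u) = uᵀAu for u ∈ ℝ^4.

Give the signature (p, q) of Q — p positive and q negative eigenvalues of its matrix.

Symmetric row and column elimination reduces A to a congruent diagonal form with pivots -1, 0, 0, 0.
So there are 1 negative, 3 zero pivots.

(0, 1)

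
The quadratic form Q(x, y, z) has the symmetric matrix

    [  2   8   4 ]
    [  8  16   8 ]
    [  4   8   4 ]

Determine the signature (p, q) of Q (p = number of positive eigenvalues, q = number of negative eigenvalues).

Symmetric row and column elimination reduces A to a congruent diagonal form with pivots 2, -16, 0.
That gives 1 positive, 1 negative, 1 zero pivots.

(1, 1)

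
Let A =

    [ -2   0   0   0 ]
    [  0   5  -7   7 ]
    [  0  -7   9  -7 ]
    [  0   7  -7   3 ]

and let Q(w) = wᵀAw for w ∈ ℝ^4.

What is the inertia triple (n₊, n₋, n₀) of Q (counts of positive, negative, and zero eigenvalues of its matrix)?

Congruent diagonalization of A (simultaneous row and column reduction) yields pivots -2, 5, -4/5, 3.
That gives 2 positive, 2 negative pivots.

(2, 2, 0)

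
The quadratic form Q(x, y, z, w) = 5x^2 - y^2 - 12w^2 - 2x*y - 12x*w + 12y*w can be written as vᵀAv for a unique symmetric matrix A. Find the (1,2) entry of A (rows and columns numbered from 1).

The coefficient of x·y in Q is -2. For a symmetric A this equals A[1,2] + A[2,1] = 2·A[1,2].
So A[1,2] = -2/2 = -1.

-1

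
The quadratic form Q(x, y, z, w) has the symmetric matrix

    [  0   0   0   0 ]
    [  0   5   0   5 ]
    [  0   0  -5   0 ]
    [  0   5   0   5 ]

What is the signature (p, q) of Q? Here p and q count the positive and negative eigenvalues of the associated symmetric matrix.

(1, 1)

Row-reducing A symmetrically gives the diagonal entries 0, 5, -5, 0.
That gives 1 positive, 1 negative, 2 zero pivots.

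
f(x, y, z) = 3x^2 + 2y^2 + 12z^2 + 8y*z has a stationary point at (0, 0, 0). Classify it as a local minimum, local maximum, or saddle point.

The Hessian at the origin is H = [[6, 0, 0], [0, 4, 8], [0, 8, 24]].
Congruent diagonalization of H (simultaneous row and column reduction) yields pivots 6, 4, 8.
Counting signs: 3 positive.
H is positive definite, so the origin is a strict local minimum.

local minimum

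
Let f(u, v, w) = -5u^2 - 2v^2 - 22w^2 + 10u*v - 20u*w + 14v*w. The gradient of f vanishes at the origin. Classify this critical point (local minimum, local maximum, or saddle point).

The Hessian at the origin is H = [[-10, 10, -20], [10, -4, 14], [-20, 14, -44]].
Symmetric row and column elimination reduces H to a congruent diagonal form with pivots -10, 6, -10.
So there are 1 positive, 2 negative pivots.
H is indefinite, so the origin is a saddle point.

saddle point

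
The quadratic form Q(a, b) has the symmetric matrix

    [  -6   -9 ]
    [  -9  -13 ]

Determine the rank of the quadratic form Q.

Congruent diagonalization of A (simultaneous row and column reduction) yields pivots -6, 1/2.
Counting signs: 1 positive, 1 negative.
The rank is the number of nonzero pivots: 2.

2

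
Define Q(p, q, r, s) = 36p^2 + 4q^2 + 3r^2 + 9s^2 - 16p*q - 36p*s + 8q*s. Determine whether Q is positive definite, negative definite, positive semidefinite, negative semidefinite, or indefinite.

The associated matrix is A = [[36, -8, 0, -18], [-8, 4, 0, 4], [0, 0, 3, 0], [-18, 4, 0, 9]].
Symmetric row and column elimination reduces A to a congruent diagonal form with pivots 36, 20/9, 3, 0.
That gives 3 positive, 1 zero pivots.
Hence Q is positive semidefinite.

positive semidefinite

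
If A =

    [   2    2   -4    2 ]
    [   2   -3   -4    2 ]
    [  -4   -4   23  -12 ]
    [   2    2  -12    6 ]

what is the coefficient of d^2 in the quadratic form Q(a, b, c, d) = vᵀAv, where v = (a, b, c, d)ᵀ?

6

The coefficient of d^2 is the diagonal entry A[4,4] = 6.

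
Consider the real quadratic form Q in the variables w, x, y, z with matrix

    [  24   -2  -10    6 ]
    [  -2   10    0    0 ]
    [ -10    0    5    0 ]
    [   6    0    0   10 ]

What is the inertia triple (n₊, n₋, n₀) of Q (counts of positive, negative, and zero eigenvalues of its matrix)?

(3, 0, 1)

Row-reducing A symmetrically gives the diagonal entries 24, 59/6, 45/59, 0.
So there are 3 positive, 1 zero pivots.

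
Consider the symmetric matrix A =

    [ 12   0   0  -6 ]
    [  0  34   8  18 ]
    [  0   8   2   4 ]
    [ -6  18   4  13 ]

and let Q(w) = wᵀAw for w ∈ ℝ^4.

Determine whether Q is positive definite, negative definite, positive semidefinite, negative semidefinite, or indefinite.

positive semidefinite

Symmetric row and column elimination reduces A to a congruent diagonal form with pivots 12, 34, 2/17, 0.
So there are 3 positive, 1 zero pivots.
Hence Q is positive semidefinite.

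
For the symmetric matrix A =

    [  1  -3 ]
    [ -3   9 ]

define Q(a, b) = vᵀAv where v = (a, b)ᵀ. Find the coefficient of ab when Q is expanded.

-6

The coefficient of ab is A[1,2] + A[2,1] = 2·(-3) = -6.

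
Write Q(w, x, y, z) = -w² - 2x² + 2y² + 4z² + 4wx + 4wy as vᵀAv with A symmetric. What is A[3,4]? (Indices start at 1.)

0

The coefficient of y·z in Q is 0. For a symmetric A this equals A[3,4] + A[4,3] = 2·A[3,4].
So A[3,4] = 0/2 = 0.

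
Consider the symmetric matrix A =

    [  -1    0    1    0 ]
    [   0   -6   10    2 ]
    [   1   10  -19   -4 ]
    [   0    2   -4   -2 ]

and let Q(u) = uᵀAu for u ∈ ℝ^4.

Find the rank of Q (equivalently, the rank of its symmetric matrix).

An LDLᵀ factorisation of A has diagonal entries -1, -6, -4/3, -1.
Counting signs: 4 negative.
The rank is the number of nonzero pivots: 4.

4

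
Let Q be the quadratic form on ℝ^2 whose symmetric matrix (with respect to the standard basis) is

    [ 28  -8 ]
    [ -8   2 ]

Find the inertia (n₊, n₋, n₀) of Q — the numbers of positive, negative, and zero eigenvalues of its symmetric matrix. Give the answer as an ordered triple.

An LDLᵀ factorisation of A has diagonal entries 28, -2/7.
That gives 1 positive, 1 negative pivots.

(1, 1, 0)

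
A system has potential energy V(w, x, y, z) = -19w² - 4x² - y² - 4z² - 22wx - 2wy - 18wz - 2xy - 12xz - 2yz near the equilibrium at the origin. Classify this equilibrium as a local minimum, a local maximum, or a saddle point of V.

saddle point

The Hessian at the origin is H = [[-38, -22, -2, -18], [-22, -8, -2, -12], [-2, -2, -2, -2], [-18, -12, -2, -8]].
Symmetric row and column elimination reduces H to a congruent diagonal form with pivots -38, 90/19, -92/45, 20/23.
Counting signs: 2 positive, 2 negative.
H is indefinite, so the origin is a saddle point.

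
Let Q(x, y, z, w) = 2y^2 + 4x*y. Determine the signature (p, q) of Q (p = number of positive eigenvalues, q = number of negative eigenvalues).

The symmetric matrix is A = [[0, 2, 0, 0], [2, 2, 0, 0], [0, 0, 0, 0], [0, 0, 0, 0]].
By Sylvester's law of inertia any congruent diagonalization of A has 1 positive, 1 negative and 2 zero entries.

(1, 1)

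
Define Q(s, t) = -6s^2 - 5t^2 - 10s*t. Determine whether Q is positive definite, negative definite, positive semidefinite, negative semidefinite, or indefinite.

negative definite

The symmetric matrix of Q is [[-6, -5], [-5, -5]].
For the 2×2 matrix [[-6, -5], [-5, -5]]: det = -6·-5 − (-5)² = 5, trace = -11.
det > 0 so both eigenvalues share the sign of the trace; trace = -11 < 0 ⇒ both negative.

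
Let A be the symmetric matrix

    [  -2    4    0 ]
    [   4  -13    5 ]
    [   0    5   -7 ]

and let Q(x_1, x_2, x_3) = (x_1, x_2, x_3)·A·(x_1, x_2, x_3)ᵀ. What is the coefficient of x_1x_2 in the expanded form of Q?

The coefficient of x_1x_2 is A[1,2] + A[2,1] = 2·4 = 8.

8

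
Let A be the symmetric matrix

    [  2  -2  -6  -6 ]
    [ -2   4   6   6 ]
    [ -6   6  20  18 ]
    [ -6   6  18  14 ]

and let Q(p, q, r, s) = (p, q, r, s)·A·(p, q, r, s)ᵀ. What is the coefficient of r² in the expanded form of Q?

20

The coefficient of r² is the diagonal entry A[3,3] = 20.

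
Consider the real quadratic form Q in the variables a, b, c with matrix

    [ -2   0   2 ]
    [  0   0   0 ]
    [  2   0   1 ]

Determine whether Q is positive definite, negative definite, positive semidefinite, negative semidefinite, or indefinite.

indefinite

Congruent diagonalization of A (simultaneous row and column reduction) yields pivots -2, 0, 3.
That gives 1 positive, 1 negative, 1 zero pivots.
Hence Q is indefinite.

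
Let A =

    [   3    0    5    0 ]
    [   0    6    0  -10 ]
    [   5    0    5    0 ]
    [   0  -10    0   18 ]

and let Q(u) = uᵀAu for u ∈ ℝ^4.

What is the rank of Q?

Congruent diagonalization of A (simultaneous row and column reduction) yields pivots 3, 6, -10/3, 4/3.
So there are 3 positive, 1 negative pivots.
The rank is the number of nonzero pivots: 4.

4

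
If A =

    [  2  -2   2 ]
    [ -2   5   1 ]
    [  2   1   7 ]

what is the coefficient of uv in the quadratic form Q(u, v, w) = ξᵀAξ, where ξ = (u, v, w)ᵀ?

The coefficient of uv is A[1,2] + A[2,1] = 2·(-2) = -4.

-4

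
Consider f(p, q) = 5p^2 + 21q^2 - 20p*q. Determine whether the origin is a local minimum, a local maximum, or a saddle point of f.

The Hessian at the origin is H = [[10, -20], [-20, 42]].
det H = 10·42 − (-20)² = 20 > 0 and H[1,1] = 10 > 0, so H is positive definite.
Therefore the origin is a local minimum.

local minimum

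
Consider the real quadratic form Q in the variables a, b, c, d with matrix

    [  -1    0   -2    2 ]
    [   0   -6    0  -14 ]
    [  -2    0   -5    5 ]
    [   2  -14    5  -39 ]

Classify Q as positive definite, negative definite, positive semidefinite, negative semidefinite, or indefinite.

Leading principal minors: Δ_1 = -1, Δ_2 = 6, Δ_3 = -6, Δ_4 = 8.
The signs alternate starting with Δ_1 < 0, so by Sylvester's criterion Q is negative definite.

negative definite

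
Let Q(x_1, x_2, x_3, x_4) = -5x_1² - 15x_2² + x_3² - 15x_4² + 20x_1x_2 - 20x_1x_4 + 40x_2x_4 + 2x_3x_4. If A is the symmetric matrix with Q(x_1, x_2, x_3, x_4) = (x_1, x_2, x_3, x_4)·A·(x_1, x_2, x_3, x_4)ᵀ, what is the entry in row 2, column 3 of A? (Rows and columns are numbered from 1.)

The coefficient of x_2·x_3 in Q is 0. For a symmetric A this equals A[2,3] + A[3,2] = 2·A[2,3].
So A[2,3] = 0/2 = 0.

0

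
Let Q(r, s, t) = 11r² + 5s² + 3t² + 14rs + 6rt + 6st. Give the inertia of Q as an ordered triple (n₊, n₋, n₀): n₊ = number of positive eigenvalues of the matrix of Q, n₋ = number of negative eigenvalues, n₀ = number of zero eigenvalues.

(2, 0, 1)

The associated matrix is A = [[11, 7, 3], [7, 5, 3], [3, 3, 3]].
Applying the same elementary operations to the rows and columns of A produces a congruent diagonal matrix with entries 11, 6/11, 0.
That gives 2 positive, 1 zero pivots.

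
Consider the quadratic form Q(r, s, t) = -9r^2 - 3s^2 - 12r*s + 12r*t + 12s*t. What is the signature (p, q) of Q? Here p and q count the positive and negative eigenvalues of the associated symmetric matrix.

The symmetric matrix is A = [[-9, -6, 6], [-6, -3, 6], [6, 6, 0]].
Symmetric row and column elimination reduces A to a congruent diagonal form with pivots -9, 1, 0.
That gives 1 positive, 1 negative, 1 zero pivots.

(1, 1)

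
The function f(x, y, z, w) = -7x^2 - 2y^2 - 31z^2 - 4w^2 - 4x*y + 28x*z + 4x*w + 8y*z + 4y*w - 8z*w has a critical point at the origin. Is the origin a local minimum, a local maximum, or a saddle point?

local maximum

The Hessian at the origin is H = [[-14, -4, 28, 4], [-4, -4, 8, 4], [28, 8, -62, -8], [4, 4, -8, -8]].
Congruent diagonalization of H (simultaneous row and column reduction) yields pivots -14, -20/7, -6, -4.
Counting signs: 4 negative.
H is negative definite, so the origin is a strict local maximum.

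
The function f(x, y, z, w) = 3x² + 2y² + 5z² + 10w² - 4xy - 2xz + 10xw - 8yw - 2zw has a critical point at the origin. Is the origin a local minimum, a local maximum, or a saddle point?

local minimum

The Hessian at the origin is H = [[6, -4, -2, 10], [-4, 4, 0, -8], [-2, 0, 10, -2], [10, -8, -2, 20]].
Row-reducing H symmetrically gives the diagonal entries 6, 4/3, 8, 2.
So there are 4 positive pivots.
H is positive definite, so the origin is a strict local minimum.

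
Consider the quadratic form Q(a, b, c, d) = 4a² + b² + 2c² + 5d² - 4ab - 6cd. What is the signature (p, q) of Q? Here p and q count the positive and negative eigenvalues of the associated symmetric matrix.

The associated matrix is A = [[4, -2, 0, 0], [-2, 1, 0, 0], [0, 0, 2, -3], [0, 0, -3, 5]].
Applying the same elementary operations to the rows and columns of A produces a congruent diagonal matrix with entries 4, 0, 2, 1/2.
So there are 3 positive, 1 zero pivots.

(3, 0)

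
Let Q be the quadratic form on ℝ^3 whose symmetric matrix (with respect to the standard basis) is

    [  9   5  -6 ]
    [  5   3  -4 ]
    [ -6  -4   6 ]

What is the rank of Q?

2

Symmetric row and column elimination reduces A to a congruent diagonal form with pivots 9, 2/9, 0.
So there are 2 positive, 1 zero pivots.
The rank is the number of nonzero pivots: 2.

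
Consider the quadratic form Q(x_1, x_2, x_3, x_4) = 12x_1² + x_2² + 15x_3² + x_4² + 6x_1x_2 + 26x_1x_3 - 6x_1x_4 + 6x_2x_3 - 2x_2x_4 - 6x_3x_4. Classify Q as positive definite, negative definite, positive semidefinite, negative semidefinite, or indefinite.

positive semidefinite

Write A = [[12, 3, 13, -3], [3, 1, 3, -1], [13, 3, 15, -3], [-3, -1, -3, 1]].
Congruent diagonalization of A (simultaneous row and column reduction) yields pivots 12, 1/4, 2/3, 0.
So there are 3 positive, 1 zero pivots.
Hence Q is positive semidefinite.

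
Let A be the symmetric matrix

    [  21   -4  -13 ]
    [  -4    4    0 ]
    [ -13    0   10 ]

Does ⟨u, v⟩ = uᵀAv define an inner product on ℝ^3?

yes

Symmetric row and column elimination reduces A to a congruent diagonal form with pivots 21, 68/21, 1/17.
Counting signs: 3 positive.
Hence Q is positive definite.
⟨·,·⟩ is an inner product exactly when A is positive definite.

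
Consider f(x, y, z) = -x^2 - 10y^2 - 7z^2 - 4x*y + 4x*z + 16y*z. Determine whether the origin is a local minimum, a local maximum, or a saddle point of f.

local maximum

The Hessian at the origin is H = [[-2, -4, 4], [-4, -20, 16], [4, 16, -14]].
An LDLᵀ factorisation of H has diagonal entries -2, -12, -2/3.
So there are 3 negative pivots.
H is negative definite, so the origin is a strict local maximum.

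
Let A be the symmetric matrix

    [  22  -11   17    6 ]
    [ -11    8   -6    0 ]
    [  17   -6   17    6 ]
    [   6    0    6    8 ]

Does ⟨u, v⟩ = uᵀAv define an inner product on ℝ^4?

yes

Applying the same elementary operations to the rows and columns of A produces a congruent diagonal matrix with entries 22, 5/2, 15/11, 4/5.
Counting signs: 4 positive.
Hence Q is positive definite.
⟨·,·⟩ is an inner product exactly when A is positive definite.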